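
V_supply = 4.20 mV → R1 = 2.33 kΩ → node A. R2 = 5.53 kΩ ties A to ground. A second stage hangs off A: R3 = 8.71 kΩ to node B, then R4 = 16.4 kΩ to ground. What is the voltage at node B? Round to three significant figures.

V_B ≈ 1.81 mV

The second stage (R3 + R4 = 25.11 kΩ) loads node A in parallel with R2.
R2 ‖ (R3+R4) = 4.532 kΩ.
So V_A = 4.20 × 0.6604 = 2.774 mV.
V_B = V_A × 0.6531 = 1.812 mV.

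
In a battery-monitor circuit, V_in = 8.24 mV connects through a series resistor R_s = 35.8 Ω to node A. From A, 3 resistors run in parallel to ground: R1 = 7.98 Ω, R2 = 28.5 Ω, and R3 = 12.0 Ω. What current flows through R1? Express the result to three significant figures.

I ≈ 0.106 mA

Equivalent of the parallel group: R_p = 4.103 Ω.
Node voltage V_A = V_in · R_p/(R_s + R_p) = 8.24 × 0.1028 = 0.8472 mV.
Branch current I = V_A/R1 = 0.8472/7.98 = 0.1062 mA.
(Equivalently: I_total = 0.2065 mA, then current-divider fraction G_k/ΣG = 0.5141.)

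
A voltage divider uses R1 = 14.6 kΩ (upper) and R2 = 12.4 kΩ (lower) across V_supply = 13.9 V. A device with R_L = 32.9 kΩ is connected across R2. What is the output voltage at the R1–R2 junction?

First combine the lower leg with the load: R2 ‖ R_L = 9.006 kΩ.
Then V_out = V_supply · R2'/(R1 + R2') = 13.9 × 9.006/23.61 = 5.303 V.

V_out ≈ 5.30 V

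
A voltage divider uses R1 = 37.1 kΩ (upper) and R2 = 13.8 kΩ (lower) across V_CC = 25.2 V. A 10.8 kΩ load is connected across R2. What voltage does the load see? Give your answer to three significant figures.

V_out ≈ 3.54 V

The load sits in parallel with R2, giving an effective lower resistance R2' = R2·R_L/(R2+R_L) = 6.059 kΩ.
Now apply the divider: V_out = 25.2 × 0.1404 = 3.538 V.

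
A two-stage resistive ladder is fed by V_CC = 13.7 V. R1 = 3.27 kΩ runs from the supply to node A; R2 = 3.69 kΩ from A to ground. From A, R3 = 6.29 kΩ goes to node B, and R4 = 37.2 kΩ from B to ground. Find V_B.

V_B ≈ 5.97 V

The second stage (R3 + R4 = 43.49 kΩ) loads node A in parallel with R2.
R2 ‖ (R3+R4) = 3.401 kΩ.
First divider: V_A = V_CC · 3.401/(3.27 + 3.401) = 6.985 V.
Stage 2 is unloaded, so V_B = V_A · R4/(R3+R4) = 6.985 × 37.2/43.49 = 5.975 V.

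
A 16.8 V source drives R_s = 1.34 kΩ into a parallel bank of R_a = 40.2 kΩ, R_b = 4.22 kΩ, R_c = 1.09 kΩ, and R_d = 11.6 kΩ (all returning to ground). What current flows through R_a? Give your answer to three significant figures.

Combine the parallel branches: R_p = (1/40.2 + 1/4.22 + 1/1.09 + 1/11.6)⁻¹ = 0.7902 kΩ.
V_A by voltage divider: V_A = 16.8 × 0.7902/(1.34 + 0.7902) = 6.232 V.
Branch current I = V_A/R_a = 6.232/40.2 = 0.1550 mA.

I ≈ 0.155 mA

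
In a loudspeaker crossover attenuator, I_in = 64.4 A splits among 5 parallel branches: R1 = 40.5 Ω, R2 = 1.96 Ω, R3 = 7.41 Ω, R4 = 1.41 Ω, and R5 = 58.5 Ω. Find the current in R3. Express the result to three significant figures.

I ≈ 6.22 A

Total conductance ΣG = 1/40.5 + 1/1.96 + 1/7.41 + 1/1.41 + 1/58.5 = 1.396 (units of 1/Ω).
Current divider: I(R3) = I_in · G_k/ΣG = 64.4 × (0.1350/1.396) = 64.4 × 0.09666 = 6.225 A.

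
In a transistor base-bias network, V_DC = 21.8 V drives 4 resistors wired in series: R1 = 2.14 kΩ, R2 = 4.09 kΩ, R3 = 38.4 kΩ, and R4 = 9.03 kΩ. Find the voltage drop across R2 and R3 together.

Series total: ΣR = 2.14 + 4.09 + 38.4 + 9.03 = 53.66 kΩ.
R_{R2..R3} = 4.09 + 38.4 = 42.49 kΩ.
V = V_DC · R/ΣR = 21.8 × 0.7918 = 17.26 V.

V ≈ 17.3 V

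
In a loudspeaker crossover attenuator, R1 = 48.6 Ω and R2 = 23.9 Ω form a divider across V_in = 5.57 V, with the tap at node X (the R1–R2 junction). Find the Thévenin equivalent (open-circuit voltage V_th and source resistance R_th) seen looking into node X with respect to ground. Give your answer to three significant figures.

V_th ≈ 1.84 V, R_th ≈ 16.0 Ω

Open-circuit (no load on X): V_th = V_in · R2/(R1 + R2) = 5.57 × 23.9/(48.60 + 23.9) = 1.836 V.
Zeroing V_in shorts the top of R1 to ground, so R_th = R1 ‖ R2 = 16.02 Ω.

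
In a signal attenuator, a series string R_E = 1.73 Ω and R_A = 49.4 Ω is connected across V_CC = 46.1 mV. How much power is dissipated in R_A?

Series current I = V_CC/ΣR = 46.1/51.13 = 0.9016 mA.
V(R_A) = I·R = 44.54 mV; P = V·I = 44.54 × 0.9016 = 40.16 µW.

P ≈ 40.2 µW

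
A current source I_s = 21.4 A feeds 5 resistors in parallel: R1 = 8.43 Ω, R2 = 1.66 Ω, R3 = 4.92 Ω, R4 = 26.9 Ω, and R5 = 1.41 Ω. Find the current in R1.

Total conductance ΣG = 1/8.43 + 1/1.66 + 1/4.92 + 1/26.9 + 1/1.41 = 1.671 (units of 1/Ω).
By the current-divider rule, I = I_s · G_k/ΣG = 21.4 × 0.07100 = 1.519 A.

I ≈ 1.52 A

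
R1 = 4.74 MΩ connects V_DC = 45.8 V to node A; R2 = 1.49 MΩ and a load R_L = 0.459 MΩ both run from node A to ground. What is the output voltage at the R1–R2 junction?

The load sits in parallel with R2, giving an effective lower resistance R2' = R2·R_L/(R2+R_L) = 0.3509 MΩ.
Now apply the divider: V_out = 45.8 × 0.06893 = 3.157 V.

V_out ≈ 3.16 V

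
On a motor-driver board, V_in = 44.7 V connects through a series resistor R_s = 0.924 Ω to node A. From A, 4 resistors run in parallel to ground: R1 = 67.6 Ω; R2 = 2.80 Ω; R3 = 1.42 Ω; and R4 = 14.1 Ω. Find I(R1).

I ≈ 0.321 A

Equivalent of the parallel group: R_p = 0.8718 Ω.
V_A = 44.7 × 0.8718/1.796 = 21.70 V.
Branch current I = V_A/R1 = 21.70/67.6 = 0.3210 A.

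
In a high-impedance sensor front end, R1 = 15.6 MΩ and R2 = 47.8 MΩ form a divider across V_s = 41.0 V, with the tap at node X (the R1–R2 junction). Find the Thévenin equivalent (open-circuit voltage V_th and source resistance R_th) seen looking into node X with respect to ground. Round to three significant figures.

With X open, the divider is unloaded: V_th = 41.0 × 47.8/63.40 = 30.91 V.
Zeroing V_s shorts the top of R1 to ground, so R_th = R1 ‖ R2 = 11.76 MΩ.

V_th ≈ 30.9 V, R_th ≈ 11.8 MΩ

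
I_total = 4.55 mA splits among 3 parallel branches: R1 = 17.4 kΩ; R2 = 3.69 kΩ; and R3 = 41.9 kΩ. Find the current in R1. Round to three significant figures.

ΣG = 1/17.4 + 1/3.69 + 1/41.9 = 0.3523.
Current divider: I(R1) = I_total · G_k/ΣG = 4.55 × (0.05747/0.3523) = 4.55 × 0.1631 = 0.7422 mA.

I ≈ 0.742 mA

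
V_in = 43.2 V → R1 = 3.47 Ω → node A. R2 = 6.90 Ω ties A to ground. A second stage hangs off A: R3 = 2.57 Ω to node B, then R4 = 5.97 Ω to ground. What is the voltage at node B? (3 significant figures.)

The second stage (R3 + R4 = 8.540 Ω) loads node A in parallel with R2.
Effective lower resistance at A: R2 ‖ 8.540 = 3.816 Ω.
V_A = 43.2 × 3.816/(3.47 + 3.816) = 22.63 V.
Then the unloaded second divider: V_B = V_A × R4/(R3+R4) = 22.63 × 0.6991 = 15.82 V.

V_B ≈ 15.8 V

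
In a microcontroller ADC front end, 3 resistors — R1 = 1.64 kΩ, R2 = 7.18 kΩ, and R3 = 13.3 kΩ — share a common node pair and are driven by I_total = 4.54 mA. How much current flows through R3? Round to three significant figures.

ΣG = 1/1.64 + 1/7.18 + 1/13.3 = 0.8242.
By the current-divider rule, I = I_total · G_k/ΣG = 4.54 × 0.09122 = 0.4142 mA.

I ≈ 0.414 mA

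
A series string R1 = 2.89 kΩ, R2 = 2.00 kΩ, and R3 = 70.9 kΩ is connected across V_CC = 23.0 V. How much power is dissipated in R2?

Series current I = V_CC/ΣR = 23.0/75.79 = 0.3035 mA.
V(R2) = I·R = 0.6069 V; P = V·I = 0.6069 × 0.3035 = 0.1842 mW.

P ≈ 0.184 mW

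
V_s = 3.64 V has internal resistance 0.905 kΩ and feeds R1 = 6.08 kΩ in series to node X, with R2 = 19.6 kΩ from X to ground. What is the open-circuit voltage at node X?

V_th ≈ 2.68 V

R1' = 0.905 + 6.08 = 6.985 kΩ (source resistance + R1).
V_th is the unloaded tap voltage: V_s · R2/(R1'+R2) = 3.64 × 0.7373 = 2.684 V.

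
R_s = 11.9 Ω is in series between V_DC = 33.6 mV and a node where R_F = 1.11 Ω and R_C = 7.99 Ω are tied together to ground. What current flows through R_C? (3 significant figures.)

I ≈ 0.318 mA

Parallel bank: R_p = 1/(1/1.11 + 1/7.99) = 0.9746 Ω.
V_A by voltage divider: V_A = 33.6 × 0.9746/(11.9 + 0.9746) = 2.544 mV.
I(R_C) = V_A / R_C = 2.544/7.99 = 0.3183 mA.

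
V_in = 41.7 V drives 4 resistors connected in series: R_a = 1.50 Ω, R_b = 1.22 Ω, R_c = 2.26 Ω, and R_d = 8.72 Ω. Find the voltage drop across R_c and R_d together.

Series total: ΣR = 1.50 + 1.22 + 2.26 + 8.72 = 13.70 Ω.
R_{R_c..R_d} = 2.26 + 8.72 = 10.98 Ω.
V = V_in · R/ΣR = 41.7 × 0.8015 = 33.42 V.

V ≈ 33.4 V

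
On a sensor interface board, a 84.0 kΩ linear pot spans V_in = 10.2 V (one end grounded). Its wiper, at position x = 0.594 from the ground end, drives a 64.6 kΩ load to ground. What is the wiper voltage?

V_out ≈ 4.61 V

Split the track: R_lower = x·R_p = 49.90 kΩ, R_upper = (1−x)·R_p = 34.10 kΩ.
Lower segment in parallel with the load: 49.90 ‖ 64.6 = 28.15 kΩ.
Loaded-divider output: V_out = 10.2 × 0.4522 = 4.612 V.
(Unloaded: V_out = x·V_in = 6.06 V.)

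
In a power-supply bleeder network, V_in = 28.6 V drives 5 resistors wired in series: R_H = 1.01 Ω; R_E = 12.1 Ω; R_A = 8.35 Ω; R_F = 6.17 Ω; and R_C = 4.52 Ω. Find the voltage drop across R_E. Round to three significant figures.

V ≈ 10.8 V

Total series resistance ΣR = 1.01 + 12.1 + 8.35 + 6.17 + 4.52 = 32.15 Ω.
Voltage divider: V = V_in · (12.10 / 32.15) = 28.6 × 0.3764 = 10.76 V.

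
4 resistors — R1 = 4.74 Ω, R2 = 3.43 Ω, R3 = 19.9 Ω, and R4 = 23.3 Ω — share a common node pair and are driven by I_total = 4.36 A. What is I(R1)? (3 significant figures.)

I ≈ 1.54 A

Conductances: ΣG = 1/4.74 + 1/3.43 + 1/19.9 + 1/23.3 = 0.5957 (1/Ω).
Current divider: I(R1) = I_total · G_k/ΣG = 4.36 × (0.2110/0.5957) = 4.36 × 0.3542 = 1.544 A.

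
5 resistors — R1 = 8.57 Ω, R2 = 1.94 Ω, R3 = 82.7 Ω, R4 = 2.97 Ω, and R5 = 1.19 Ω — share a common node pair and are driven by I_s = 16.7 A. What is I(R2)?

I ≈ 4.73 A

ΣG = 1/8.57 + 1/1.94 + 1/82.7 + 1/2.97 + 1/1.19 = 1.821.
By the current-divider rule, I = I_s · G_k/ΣG = 16.7 × 0.2830 = 4.726 A.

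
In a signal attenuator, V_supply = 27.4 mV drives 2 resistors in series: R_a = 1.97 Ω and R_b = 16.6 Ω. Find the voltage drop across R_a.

V ≈ 2.91 mV

ΣR = 1.97 + 16.6 = 18.57 Ω.
By the voltage-divider rule, V = 27.4 × 1.970/18.57 = 2.907 mV.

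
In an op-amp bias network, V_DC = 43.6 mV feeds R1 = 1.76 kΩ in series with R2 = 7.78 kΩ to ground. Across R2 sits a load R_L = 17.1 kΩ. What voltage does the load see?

V_out ≈ 32.8 mV

R2 ‖ R_L = (7.78 × 17.1)/(7.78 + 17.1) = 5.347 kΩ.
Voltage divider with the loaded lower leg: V_out = 43.6 × 5.347/(1.76 + 5.347) = 43.6 × 0.7524 = 32.80 mV.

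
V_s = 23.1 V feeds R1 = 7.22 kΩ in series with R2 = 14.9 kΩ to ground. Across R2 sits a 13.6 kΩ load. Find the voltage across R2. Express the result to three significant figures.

V_out ≈ 11.5 V

First combine the lower leg with the load: R2 ‖ R_L = 7.110 kΩ.
Now apply the divider: V_out = 23.1 × 0.4962 = 11.46 V.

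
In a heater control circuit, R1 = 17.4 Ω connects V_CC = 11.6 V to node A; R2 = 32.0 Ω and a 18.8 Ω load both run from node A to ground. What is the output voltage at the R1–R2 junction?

The load sits in parallel with R2, giving an effective lower resistance R2' = R2·R_L/(R2+R_L) = 11.84 Ω.
Then V_out = V_CC · R2'/(R1 + R2') = 11.6 × 11.84/29.24 = 4.698 V.

V_out ≈ 4.70 V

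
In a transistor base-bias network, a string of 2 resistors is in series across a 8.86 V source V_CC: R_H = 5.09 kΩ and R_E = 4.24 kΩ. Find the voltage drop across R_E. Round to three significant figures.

V ≈ 4.03 V

ΣR = 5.09 + 4.24 = 9.330 kΩ.
By the voltage-divider rule, V = 8.86 × 4.240/9.330 = 4.026 V.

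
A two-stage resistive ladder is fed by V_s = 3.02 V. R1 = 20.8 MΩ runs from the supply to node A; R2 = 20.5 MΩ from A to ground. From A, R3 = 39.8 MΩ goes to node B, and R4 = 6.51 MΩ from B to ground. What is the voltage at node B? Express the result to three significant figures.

Node A sees R2 in parallel with the series input of stage 2, R3 + R4 = 46.31 MΩ.
R2 ‖ (R3+R4) = 14.21 MΩ.
So V_A = 3.02 × 0.4059 = 1.226 V.
V_B = V_A × 0.1406 = 0.1723 V.

V_B ≈ 0.172 V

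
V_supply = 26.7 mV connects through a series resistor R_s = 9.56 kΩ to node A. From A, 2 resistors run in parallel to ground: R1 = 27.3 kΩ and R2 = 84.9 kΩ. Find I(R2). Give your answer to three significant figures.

Combine the parallel branches: R_p = (1/27.3 + 1/84.9)⁻¹ = 20.66 kΩ.
V_A by voltage divider: V_A = 26.7 × 20.66/(9.56 + 20.66) = 18.25 mV.
I(R2) = V_A / R2 = 18.25/84.9 = 0.2150 µA.

I ≈ 0.215 µA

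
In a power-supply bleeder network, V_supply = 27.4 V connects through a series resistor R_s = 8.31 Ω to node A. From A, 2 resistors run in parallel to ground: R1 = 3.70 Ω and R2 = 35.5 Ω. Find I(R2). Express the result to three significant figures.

I ≈ 0.222 A

Parallel bank: R_p = 1/(1/3.70 + 1/35.5) = 3.351 Ω.
Node voltage V_A = V_supply · R_p/(R_s + R_p) = 27.4 × 0.2874 = 7.873 V.
Branch current I = V_A/R2 = 7.873/35.5 = 0.2218 A.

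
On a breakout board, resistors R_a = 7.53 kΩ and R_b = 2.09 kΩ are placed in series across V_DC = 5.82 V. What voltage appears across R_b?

Total series resistance ΣR = 7.53 + 2.09 = 9.620 kΩ.
Voltage divider: V = V_DC · (2.090 / 9.620) = 5.82 × 0.2173 = 1.264 V.

V ≈ 1.26 V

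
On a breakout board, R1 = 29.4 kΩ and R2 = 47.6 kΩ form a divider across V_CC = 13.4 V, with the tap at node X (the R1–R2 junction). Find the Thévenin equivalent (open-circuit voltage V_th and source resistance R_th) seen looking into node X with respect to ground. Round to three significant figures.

V_th is the unloaded tap voltage: V_CC · R2/(R1+R2) = 13.4 × 0.6182 = 8.284 V.
Zeroing V_CC shorts the top of R1 to ground, so R_th = R1 ‖ R2 = 18.17 kΩ.

V_th ≈ 8.28 V, R_th ≈ 18.2 kΩ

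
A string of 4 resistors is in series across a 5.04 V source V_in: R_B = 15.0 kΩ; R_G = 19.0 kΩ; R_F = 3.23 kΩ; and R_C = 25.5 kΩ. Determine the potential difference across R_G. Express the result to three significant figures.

V ≈ 1.53 V

Series total: ΣR = 15.0 + 19.0 + 3.23 + 25.5 = 62.73 kΩ.
Voltage divider: V = V_in · (19.00 / 62.73) = 5.04 × 0.3029 = 1.527 V.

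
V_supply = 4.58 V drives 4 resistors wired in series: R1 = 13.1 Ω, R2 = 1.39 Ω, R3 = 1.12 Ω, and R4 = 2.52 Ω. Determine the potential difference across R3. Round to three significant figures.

ΣR = 13.1 + 1.39 + 1.12 + 2.52 = 18.13 Ω.
V = V_supply · R/ΣR = 4.58 × 0.06178 = 0.2829 V.

V ≈ 0.283 V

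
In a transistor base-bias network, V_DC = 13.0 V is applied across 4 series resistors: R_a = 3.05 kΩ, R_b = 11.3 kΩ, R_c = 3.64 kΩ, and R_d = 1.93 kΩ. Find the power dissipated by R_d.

P ≈ 0.822 mW

Series current I = V_DC/ΣR = 13.0/19.92 = 0.6526 mA.
V(R_d) = I·R = 1.260 V; P = V·I = 1.260 × 0.6526 = 0.8220 mW.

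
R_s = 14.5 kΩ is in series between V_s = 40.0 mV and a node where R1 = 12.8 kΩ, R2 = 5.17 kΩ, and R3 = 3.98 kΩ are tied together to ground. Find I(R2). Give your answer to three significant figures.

Parallel bank: R_p = 1/(1/12.8 + 1/5.17 + 1/3.98) = 1.913 kΩ.
V_A = 40.0 × 1.913/16.41 = 4.662 mV.
I(R2) = V_A / R2 = 4.662/5.17 = 0.9017 µA.

I ≈ 0.902 µA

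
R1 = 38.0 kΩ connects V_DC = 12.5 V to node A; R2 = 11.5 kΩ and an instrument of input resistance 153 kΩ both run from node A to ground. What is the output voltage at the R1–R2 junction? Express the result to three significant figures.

R2 ‖ R_L = (11.5 × 153)/(11.5 + 153) = 10.70 kΩ.
Then V_out = V_DC · R2'/(R1 + R2') = 12.5 × 10.70/48.70 = 2.746 V.
(Unloaded it would be 2.90 V; the load pulls it down.)

V_out ≈ 2.75 V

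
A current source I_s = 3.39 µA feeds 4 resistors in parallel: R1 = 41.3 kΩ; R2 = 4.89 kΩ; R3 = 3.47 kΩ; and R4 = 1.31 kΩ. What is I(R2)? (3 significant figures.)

I ≈ 0.541 µA

Total conductance ΣG = 1/41.3 + 1/4.89 + 1/3.47 + 1/1.31 = 1.280 (units of 1/kΩ).
By the current-divider rule, I = I_s · G_k/ΣG = 3.39 × 0.1597 = 0.5415 µA.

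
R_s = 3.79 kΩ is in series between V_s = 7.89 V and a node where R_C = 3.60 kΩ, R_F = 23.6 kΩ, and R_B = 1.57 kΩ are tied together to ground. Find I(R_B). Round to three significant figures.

I ≈ 1.09 mA

Equivalent of the parallel group: R_p = 1.045 kΩ.
V_A by voltage divider: V_A = 7.89 × 1.045/(3.79 + 1.045) = 1.705 V.
I(R_B) = V_A / R_B = 1.705/1.57 = 1.086 mA.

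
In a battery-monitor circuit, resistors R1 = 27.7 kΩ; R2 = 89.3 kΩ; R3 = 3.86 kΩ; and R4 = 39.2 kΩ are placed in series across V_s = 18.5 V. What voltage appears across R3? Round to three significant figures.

V ≈ 0.446 V

Series total: ΣR = 27.7 + 89.3 + 3.86 + 39.2 = 160.1 kΩ.
Voltage divider: V = V_s · (3.860 / 160.1) = 18.5 × 0.02412 = 0.4461 V.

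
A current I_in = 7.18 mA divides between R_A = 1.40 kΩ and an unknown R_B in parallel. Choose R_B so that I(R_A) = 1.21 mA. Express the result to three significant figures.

The fraction through R_A equals R_B/(R_A+R_B).
With f = 0.1685, R_B = R_A · f/(1−f) = 1.40 × 0.2027 = 0.2838 kΩ.

R_B ≈ 0.284 kΩ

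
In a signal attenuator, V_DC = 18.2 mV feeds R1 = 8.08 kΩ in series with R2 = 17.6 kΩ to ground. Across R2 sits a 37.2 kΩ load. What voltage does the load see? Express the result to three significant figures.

V_out ≈ 10.9 mV

R2 ‖ R_L = (17.6 × 37.2)/(17.6 + 37.2) = 11.95 kΩ.
Now apply the divider: V_out = 18.2 × 0.5966 = 10.86 mV.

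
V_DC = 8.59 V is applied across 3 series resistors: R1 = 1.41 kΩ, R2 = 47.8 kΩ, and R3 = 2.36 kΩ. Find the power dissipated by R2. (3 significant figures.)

P ≈ 1.33 mW

ΣR = 51.57 kΩ → I = 8.59/51.57 = 0.1666 mA.
P(R2) = I²·R2 = (0.1666)² × 47.8 = 1.326 mW.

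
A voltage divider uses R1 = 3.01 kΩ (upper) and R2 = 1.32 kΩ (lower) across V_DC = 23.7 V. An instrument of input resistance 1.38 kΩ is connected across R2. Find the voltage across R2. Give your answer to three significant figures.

First combine the lower leg with the load: R2 ‖ R_L = 0.6747 kΩ.
Now apply the divider: V_out = 23.7 × 0.1831 = 4.339 V.

V_out ≈ 4.34 V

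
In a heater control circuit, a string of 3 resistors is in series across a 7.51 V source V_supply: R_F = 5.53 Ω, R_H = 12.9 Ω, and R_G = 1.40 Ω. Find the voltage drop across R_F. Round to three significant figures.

V ≈ 2.09 V

Total series resistance ΣR = 5.53 + 12.9 + 1.40 = 19.83 Ω.
By the voltage-divider rule, V = 7.51 × 5.530/19.83 = 2.094 V.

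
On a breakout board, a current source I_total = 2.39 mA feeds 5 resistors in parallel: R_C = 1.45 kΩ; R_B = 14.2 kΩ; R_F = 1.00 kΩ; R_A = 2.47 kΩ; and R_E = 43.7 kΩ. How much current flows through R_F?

I ≈ 1.09 mA

Total conductance ΣG = 1/1.45 + 1/14.2 + 1/1.00 + 1/2.47 + 1/43.7 = 2.188 (units of 1/kΩ).
Current divider: I(R_F) = I_total · G_k/ΣG = 2.39 × (1.000/2.188) = 2.39 × 0.4571 = 1.092 mA.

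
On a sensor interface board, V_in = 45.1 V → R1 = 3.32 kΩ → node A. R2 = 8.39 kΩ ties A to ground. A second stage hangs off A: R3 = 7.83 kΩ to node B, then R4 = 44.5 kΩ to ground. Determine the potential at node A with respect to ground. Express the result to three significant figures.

V_A ≈ 30.9 V

The second stage (R3 + R4 = 52.33 kΩ) loads node A in parallel with R2.
R2 ‖ (R3+R4) = 7.231 kΩ.
So V_A = 45.1 × 0.6853 = 30.91 V.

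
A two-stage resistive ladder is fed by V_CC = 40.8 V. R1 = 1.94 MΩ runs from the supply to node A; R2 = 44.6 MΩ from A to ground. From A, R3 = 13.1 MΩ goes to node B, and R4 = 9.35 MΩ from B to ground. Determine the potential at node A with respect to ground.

V_A ≈ 36.1 V

Looking into the second stage from A: R3 + R4 = 22.45 MΩ appears in parallel with R2.
Effective lower resistance at A: R2 ‖ 22.45 = 14.93 MΩ.
First divider: V_A = V_CC · 14.93/(1.94 + 14.93) = 36.11 V.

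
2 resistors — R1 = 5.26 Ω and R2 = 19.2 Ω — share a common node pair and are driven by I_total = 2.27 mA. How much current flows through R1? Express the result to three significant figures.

I ≈ 1.78 mA

Two-branch current divider: I_k = I_total · R_other/(R_1 + R_2).
So I = 2.27 × 19.2/24.46 = 1.782 mA.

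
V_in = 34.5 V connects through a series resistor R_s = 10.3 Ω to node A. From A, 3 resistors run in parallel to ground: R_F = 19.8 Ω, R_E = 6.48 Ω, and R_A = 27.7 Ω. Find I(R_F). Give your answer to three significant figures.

Parallel bank: R_p = 1/(1/19.8 + 1/6.48 + 1/27.7) = 4.151 Ω.
V_A by voltage divider: V_A = 34.5 × 4.151/(10.3 + 4.151) = 9.909 V.
I(R_F) = V_A / R_F = 9.909/19.8 = 0.5005 A.
(Equivalently: I_total = 2.387 A, then current-divider fraction G_k/ΣG = 0.2096.)

I ≈ 0.500 A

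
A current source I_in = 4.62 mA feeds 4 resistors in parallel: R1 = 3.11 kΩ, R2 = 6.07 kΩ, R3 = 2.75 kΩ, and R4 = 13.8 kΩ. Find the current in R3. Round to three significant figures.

I ≈ 1.82 mA

Conductances: ΣG = 1/3.11 + 1/6.07 + 1/2.75 + 1/13.8 = 0.9224 (1/kΩ).
Current divider: I(R3) = I_in · G_k/ΣG = 4.62 × (0.3636/0.9224) = 4.62 × 0.3942 = 1.821 mA.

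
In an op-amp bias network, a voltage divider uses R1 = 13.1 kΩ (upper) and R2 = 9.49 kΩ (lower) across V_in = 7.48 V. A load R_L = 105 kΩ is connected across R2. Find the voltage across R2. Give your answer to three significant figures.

R2 ‖ R_L = (9.49 × 105)/(9.49 + 105) = 8.703 kΩ.
Now apply the divider: V_out = 7.48 × 0.3992 = 2.986 V.

V_out ≈ 2.99 V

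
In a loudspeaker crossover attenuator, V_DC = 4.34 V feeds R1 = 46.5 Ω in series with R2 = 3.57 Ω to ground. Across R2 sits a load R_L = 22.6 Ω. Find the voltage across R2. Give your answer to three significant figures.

V_out ≈ 0.270 V

First combine the lower leg with the load: R2 ‖ R_L = 3.083 Ω.
Then V_out = V_DC · R2'/(R1 + R2') = 4.34 × 3.083/49.58 = 0.2699 V.
(Unloaded it would be 0.309 V; the load pulls it down.)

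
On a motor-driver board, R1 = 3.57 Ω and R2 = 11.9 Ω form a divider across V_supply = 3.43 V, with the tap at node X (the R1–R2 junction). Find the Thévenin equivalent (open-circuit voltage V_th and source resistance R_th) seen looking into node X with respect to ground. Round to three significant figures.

V_th ≈ 2.64 V, R_th ≈ 2.75 Ω

With X open, the divider is unloaded: V_th = 3.43 × 11.9/15.47 = 2.638 V.
Zeroing V_supply shorts the top of R1 to ground, so R_th = R1 ‖ R2 = 2.746 Ω.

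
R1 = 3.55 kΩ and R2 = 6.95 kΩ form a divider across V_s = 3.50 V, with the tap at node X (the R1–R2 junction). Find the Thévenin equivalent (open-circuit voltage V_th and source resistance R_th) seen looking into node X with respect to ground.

V_th is the unloaded tap voltage: V_s · R2/(R1+R2) = 3.50 × 0.6619 = 2.317 V.
With V_s suppressed (replaced by a short), R_th = R1 ‖ R2 = (3.550 × 6.95)/(3.550 + 6.95) = 2.350 kΩ.

V_th ≈ 2.32 V, R_th ≈ 2.35 kΩ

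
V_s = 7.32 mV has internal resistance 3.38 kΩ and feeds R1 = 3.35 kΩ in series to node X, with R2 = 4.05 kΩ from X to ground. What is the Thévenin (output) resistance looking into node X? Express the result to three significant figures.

R_th ≈ 2.53 kΩ

R1' = 3.38 + 3.35 = 6.730 kΩ (source resistance + R1).
With V_s suppressed (replaced by a short), R_th = R1' ‖ R2 = (6.730 × 4.05)/(6.730 + 4.05) = 2.528 kΩ.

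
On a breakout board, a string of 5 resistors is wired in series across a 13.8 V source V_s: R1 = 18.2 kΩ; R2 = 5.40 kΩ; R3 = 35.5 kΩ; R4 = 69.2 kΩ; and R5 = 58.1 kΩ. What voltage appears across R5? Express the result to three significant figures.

Series total: ΣR = 18.2 + 5.40 + 35.5 + 69.2 + 58.1 = 186.4 kΩ.
Voltage divider: V = V_s · (58.10 / 186.4) = 13.8 × 0.3117 = 4.301 V.

V ≈ 4.30 V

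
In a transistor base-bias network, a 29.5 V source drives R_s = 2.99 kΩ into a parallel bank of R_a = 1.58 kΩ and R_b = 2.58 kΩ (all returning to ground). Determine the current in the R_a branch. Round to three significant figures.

Equivalent of the parallel group: R_p = 0.9799 kΩ.
V_A = 29.5 × 0.9799/3.970 = 7.282 V.
I(R_a) = V_A / R_a = 7.282/1.58 = 4.609 mA.

I ≈ 4.61 mA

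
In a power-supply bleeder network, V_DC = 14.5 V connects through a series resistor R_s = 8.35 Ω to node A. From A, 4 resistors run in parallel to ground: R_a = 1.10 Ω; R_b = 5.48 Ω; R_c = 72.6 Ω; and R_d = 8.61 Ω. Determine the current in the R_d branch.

Equivalent of the parallel group: R_p = 0.8187 Ω.
V_A by voltage divider: V_A = 14.5 × 0.8187/(8.35 + 0.8187) = 1.295 V.
Branch current I = V_A/R_d = 1.295/8.61 = 0.1504 A.

I ≈ 0.150 A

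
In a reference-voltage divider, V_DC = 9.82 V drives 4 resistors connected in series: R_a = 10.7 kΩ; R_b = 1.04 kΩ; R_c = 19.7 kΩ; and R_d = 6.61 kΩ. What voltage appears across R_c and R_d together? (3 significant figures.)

V ≈ 6.79 V

Total series resistance ΣR = 10.7 + 1.04 + 19.7 + 6.61 = 38.05 kΩ.
R_{R_c..R_d} = 19.7 + 6.61 = 26.31 kΩ.
V = V_DC · R/ΣR = 9.82 × 0.6915 = 6.790 V.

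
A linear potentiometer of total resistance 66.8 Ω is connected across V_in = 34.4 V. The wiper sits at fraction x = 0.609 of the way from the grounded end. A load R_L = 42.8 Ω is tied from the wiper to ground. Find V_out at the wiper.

V_out ≈ 15.3 V

Split the track: R_lower = x·R_p = 40.68 Ω, R_upper = (1−x)·R_p = 26.12 Ω.
R_L loads the lower segment: effective lower R = 20.86 Ω.
Then V_out = V_in · 20.86/(26.12 + 20.86) = 15.27 V.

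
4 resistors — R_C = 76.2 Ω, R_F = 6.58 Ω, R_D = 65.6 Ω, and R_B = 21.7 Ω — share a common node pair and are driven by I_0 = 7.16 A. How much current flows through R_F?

ΣG = 1/76.2 + 1/6.58 + 1/65.6 + 1/21.7 = 0.2264.
R_F takes the fraction G_k/ΣG = 0.1520/0.2264 = 0.6712, so I = 7.16 × 0.6712 = 4.806 A.

I ≈ 4.81 A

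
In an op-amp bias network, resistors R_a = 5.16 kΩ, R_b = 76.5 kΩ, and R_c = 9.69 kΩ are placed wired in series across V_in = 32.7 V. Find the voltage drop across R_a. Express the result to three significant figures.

Total series resistance ΣR = 5.16 + 76.5 + 9.69 = 91.35 kΩ.
Voltage divider: V = V_in · (5.160 / 91.35) = 32.7 × 0.05649 = 1.847 V.

V ≈ 1.85 V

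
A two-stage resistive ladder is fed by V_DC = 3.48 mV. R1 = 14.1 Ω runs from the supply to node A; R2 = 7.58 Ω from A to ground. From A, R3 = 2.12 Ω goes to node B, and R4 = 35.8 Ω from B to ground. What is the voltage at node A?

V_A ≈ 1.08 mV

Looking into the second stage from A: R3 + R4 = 37.92 Ω appears in parallel with R2.
R2 ‖ (R3+R4) = 6.317 Ω.
So V_A = 3.48 × 0.3094 = 1.077 mV.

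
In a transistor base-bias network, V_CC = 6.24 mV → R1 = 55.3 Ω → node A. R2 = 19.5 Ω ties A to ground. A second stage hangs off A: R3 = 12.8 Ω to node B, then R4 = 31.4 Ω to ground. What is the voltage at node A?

Node A sees R2 in parallel with the series input of stage 2, R3 + R4 = 44.20 Ω.
Effective lower resistance at A: R2 ‖ 44.20 = 13.53 Ω.
So V_A = 6.24 × 0.1966 = 1.227 mV.

V_A ≈ 1.23 mV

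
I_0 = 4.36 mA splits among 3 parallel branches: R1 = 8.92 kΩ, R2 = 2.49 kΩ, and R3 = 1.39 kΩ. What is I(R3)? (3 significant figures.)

Total conductance ΣG = 1/8.92 + 1/2.49 + 1/1.39 = 1.233 (units of 1/kΩ).
By the current-divider rule, I = I_0 · G_k/ΣG = 4.36 × 0.5834 = 2.544 mA.

I ≈ 2.54 mA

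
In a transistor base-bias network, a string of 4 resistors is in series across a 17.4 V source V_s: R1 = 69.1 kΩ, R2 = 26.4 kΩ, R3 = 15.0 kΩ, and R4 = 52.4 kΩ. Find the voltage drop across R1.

Total series resistance ΣR = 69.1 + 26.4 + 15.0 + 52.4 = 162.9 kΩ.
By the voltage-divider rule, V = 17.4 × 69.10/162.9 = 7.381 V.

V ≈ 7.38 V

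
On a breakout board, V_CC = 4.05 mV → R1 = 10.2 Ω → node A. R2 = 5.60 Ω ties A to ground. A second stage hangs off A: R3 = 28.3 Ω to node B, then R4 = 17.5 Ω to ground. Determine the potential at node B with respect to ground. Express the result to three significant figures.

V_B ≈ 0.508 mV

The second stage (R3 + R4 = 45.80 Ω) loads node A in parallel with R2.
Effective lower resistance at A: R2 ‖ 45.80 = 4.990 Ω.
V_A = 4.05 × 4.990/(10.2 + 4.990) = 1.330 mV.
V_B = V_A × 0.3821 = 0.5084 mV.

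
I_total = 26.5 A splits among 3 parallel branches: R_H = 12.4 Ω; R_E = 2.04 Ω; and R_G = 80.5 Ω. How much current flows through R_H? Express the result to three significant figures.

Conductances: ΣG = 1/12.4 + 1/2.04 + 1/80.5 = 0.5833 (1/Ω).
R_H takes the fraction G_k/ΣG = 0.08065/0.5833 = 0.1383, so I = 26.5 × 0.1383 = 3.664 A.

I ≈ 3.66 A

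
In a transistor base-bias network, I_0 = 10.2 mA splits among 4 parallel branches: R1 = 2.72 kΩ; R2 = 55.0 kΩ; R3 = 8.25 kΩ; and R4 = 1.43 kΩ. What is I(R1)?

Conductances: ΣG = 1/2.72 + 1/55.0 + 1/8.25 + 1/1.43 = 1.206 (1/kΩ).
By the current-divider rule, I = I_0 · G_k/ΣG = 10.2 × 0.3048 = 3.109 mA.

I ≈ 3.11 mA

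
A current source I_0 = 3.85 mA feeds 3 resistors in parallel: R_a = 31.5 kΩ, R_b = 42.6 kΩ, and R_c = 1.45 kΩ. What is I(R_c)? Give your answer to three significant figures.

Total conductance ΣG = 1/31.5 + 1/42.6 + 1/1.45 = 0.7449 (units of 1/kΩ).
By the current-divider rule, I = I_0 · G_k/ΣG = 3.85 × 0.9259 = 3.565 mA.

I ≈ 3.56 mA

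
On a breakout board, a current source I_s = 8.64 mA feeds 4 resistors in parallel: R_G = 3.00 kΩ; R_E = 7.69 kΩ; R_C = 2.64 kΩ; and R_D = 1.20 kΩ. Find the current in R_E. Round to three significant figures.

Conductances: ΣG = 1/3.00 + 1/7.69 + 1/2.64 + 1/1.20 = 1.675 (1/kΩ).
By the current-divider rule, I = I_s · G_k/ΣG = 8.64 × 0.07761 = 0.6706 mA.

I ≈ 0.671 mA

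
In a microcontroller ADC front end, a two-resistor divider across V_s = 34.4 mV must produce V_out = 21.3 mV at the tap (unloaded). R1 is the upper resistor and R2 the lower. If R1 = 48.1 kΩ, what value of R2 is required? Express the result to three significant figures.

V_out/V_s = R2/(R1+R2) = 0.6192.
Rearranging, R2 = R1·k/(1−k) = 48.1 × 1.626 = 78.21 kΩ.

R2 ≈ 78.2 kΩ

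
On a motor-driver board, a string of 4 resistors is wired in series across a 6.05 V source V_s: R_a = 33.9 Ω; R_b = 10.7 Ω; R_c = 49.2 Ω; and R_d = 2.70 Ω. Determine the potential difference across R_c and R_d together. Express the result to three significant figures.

V ≈ 3.25 V

ΣR = 33.9 + 10.7 + 49.2 + 2.70 = 96.50 Ω.
R_{R_c..R_d} = 49.2 + 2.70 = 51.90 Ω.
Voltage divider: V = V_s · (51.90 / 96.50) = 6.05 × 0.5378 = 3.254 V.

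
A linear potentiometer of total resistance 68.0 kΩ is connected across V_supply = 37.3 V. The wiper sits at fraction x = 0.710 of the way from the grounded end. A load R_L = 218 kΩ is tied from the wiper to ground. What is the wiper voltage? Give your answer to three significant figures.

V_out ≈ 24.9 V

The pot divides into 19.72 kΩ above the wiper and 48.28 kΩ below.
(x·R_p) ‖ R_L = 39.53 kΩ.
Then V_out = V_supply · 39.53/(19.72 + 39.53) = 24.88 V.
(Unloaded: V_out = x·V_supply = 26.5 V.)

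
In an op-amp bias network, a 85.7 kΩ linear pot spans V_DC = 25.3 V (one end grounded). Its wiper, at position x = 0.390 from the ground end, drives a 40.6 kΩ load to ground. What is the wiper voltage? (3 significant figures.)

Split the track: R_lower = x·R_p = 33.42 kΩ, R_upper = (1−x)·R_p = 52.28 kΩ.
Lower segment in parallel with the load: 33.42 ‖ 40.6 = 18.33 kΩ.
V_out = 25.3 × 18.33/(52.28 + 18.33) = 6.569 V.

V_out ≈ 6.57 V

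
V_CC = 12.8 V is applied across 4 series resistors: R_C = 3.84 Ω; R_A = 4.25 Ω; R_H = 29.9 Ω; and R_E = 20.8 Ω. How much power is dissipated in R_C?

P ≈ 0.182 W

The common current is I = 12.8/58.79 = 0.2177 A.
P(R_C) = I²·R_C = (0.2177)² × 3.84 = 0.1820 W.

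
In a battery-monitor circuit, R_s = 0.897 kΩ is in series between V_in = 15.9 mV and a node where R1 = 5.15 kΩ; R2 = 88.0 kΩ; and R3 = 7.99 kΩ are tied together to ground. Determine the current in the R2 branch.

I ≈ 0.139 µA

Parallel bank: R_p = 1/(1/5.15 + 1/88.0 + 1/7.99) = 3.024 kΩ.
Node voltage V_A = V_in · R_p/(R_s + R_p) = 15.9 × 0.7712 = 12.26 mV.
Branch current I = V_A/R2 = 12.26/88.0 = 0.1393 µA.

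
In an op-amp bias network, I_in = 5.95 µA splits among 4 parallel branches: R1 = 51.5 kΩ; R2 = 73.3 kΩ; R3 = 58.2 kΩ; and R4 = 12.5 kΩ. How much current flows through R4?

Conductances: ΣG = 1/51.5 + 1/73.3 + 1/58.2 + 1/12.5 = 0.1302 (1/kΩ).
Current divider: I(R4) = I_in · G_k/ΣG = 5.95 × (0.08000/0.1302) = 5.95 × 0.6142 = 3.655 µA.

I ≈ 3.65 µA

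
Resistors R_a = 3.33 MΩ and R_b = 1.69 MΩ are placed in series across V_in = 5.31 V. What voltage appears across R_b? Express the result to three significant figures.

V ≈ 1.79 V

ΣR = 3.33 + 1.69 = 5.020 MΩ.
V = V_in · R/ΣR = 5.31 × 0.3367 = 1.788 V.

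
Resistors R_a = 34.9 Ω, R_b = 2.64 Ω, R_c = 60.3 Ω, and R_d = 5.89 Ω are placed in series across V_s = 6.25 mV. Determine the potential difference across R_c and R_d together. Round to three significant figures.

ΣR = 34.9 + 2.64 + 60.3 + 5.89 = 103.7 Ω.
R_{R_c..R_d} = 60.3 + 5.89 = 66.19 Ω.
By the voltage-divider rule, V = 6.25 × 66.19/103.7 = 3.988 mV.

V ≈ 3.99 mV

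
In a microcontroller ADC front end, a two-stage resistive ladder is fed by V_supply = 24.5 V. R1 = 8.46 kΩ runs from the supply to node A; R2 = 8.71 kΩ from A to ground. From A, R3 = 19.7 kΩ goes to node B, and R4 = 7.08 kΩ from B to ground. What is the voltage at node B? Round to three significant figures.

Looking into the second stage from A: R3 + R4 = 26.78 kΩ appears in parallel with R2.
R2 ‖ (R3+R4) = 6.572 kΩ.
So V_A = 24.5 × 0.4372 = 10.71 V.
Stage 2 is unloaded, so V_B = V_A · R4/(R3+R4) = 10.71 × 7.08/26.78 = 2.832 V.

V_B ≈ 2.83 V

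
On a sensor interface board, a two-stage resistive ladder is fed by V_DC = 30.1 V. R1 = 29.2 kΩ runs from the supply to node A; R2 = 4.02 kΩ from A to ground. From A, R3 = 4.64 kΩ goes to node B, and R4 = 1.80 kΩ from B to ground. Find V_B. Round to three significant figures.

The second stage (R3 + R4 = 6.440 kΩ) loads node A in parallel with R2.
Effective lower resistance at A: R2 ‖ 6.440 = 2.475 kΩ.
V_A = 30.1 × 2.475/(29.2 + 2.475) = 2.352 V.
V_B = V_A × 0.2795 = 0.6574 V.

V_B ≈ 0.657 V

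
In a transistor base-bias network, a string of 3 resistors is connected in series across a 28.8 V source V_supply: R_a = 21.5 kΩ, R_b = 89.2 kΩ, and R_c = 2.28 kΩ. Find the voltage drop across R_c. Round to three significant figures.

Series total: ΣR = 21.5 + 89.2 + 2.28 = 113.0 kΩ.
V = V_supply · R/ΣR = 28.8 × 0.02018 = 0.5812 V.

V ≈ 0.581 V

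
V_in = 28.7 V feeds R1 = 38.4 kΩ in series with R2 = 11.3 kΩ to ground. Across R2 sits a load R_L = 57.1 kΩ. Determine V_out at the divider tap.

R2 ‖ R_L = (11.3 × 57.1)/(11.3 + 57.1) = 9.433 kΩ.
Then V_out = V_in · R2'/(R1 + R2') = 28.7 × 9.433/47.83 = 5.660 V.
(Unloaded it would be 6.53 V; the load pulls it down.)

V_out ≈ 5.66 V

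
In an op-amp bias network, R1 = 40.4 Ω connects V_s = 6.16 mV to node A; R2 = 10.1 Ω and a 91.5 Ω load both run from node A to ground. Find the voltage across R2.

V_out ≈ 1.13 mV

The load sits in parallel with R2, giving an effective lower resistance R2' = R2·R_L/(R2+R_L) = 9.096 Ω.
Then V_out = V_s · R2'/(R1 + R2') = 6.16 × 9.096/49.50 = 1.132 mV.
(Unloaded it would be 1.23 mV; the load pulls it down.)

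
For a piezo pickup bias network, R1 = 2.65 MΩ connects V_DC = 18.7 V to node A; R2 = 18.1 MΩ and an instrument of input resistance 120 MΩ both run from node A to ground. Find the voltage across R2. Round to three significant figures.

V_out ≈ 16.0 V

R2 ‖ R_L = (18.1 × 120)/(18.1 + 120) = 15.73 MΩ.
Then V_out = V_DC · R2'/(R1 + R2') = 18.7 × 15.73/18.38 = 16.00 V.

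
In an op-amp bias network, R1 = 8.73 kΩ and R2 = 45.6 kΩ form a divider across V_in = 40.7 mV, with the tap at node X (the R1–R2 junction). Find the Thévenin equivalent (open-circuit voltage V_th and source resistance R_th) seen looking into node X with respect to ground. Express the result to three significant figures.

Open-circuit (no load on X): V_th = V_in · R2/(R1 + R2) = 40.7 × 45.6/(8.730 + 45.6) = 34.16 mV.
Zeroing V_in shorts the top of R1 to ground, so R_th = R1 ‖ R2 = 7.327 kΩ.

V_th ≈ 34.2 mV, R_th ≈ 7.33 kΩ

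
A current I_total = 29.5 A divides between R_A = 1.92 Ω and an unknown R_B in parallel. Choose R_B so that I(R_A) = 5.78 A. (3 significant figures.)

R_B ≈ 0.468 Ω

Two-branch current divider: I_A = I_total · R_B/(R_A + R_B).
5.78/29.5 = R_B/(R_A + R_B) → R_B = R_A · (0.1959)/(1 − 0.1959) = 1.92 × 0.2437 = 0.4679 Ω.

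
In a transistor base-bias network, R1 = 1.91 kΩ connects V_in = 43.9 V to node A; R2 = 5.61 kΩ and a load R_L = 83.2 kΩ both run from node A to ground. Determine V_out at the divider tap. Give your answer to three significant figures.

R2 ‖ R_L = (5.61 × 83.2)/(5.61 + 83.2) = 5.256 kΩ.
Now apply the divider: V_out = 43.9 × 0.7334 = 32.20 V.

V_out ≈ 32.2 V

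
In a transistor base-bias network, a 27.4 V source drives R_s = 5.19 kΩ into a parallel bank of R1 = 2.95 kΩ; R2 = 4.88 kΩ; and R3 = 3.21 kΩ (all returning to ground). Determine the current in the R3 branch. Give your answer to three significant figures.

Equivalent of the parallel group: R_p = 1.169 kΩ.
Node voltage V_A = V_in · R_p/(R_s + R_p) = 27.4 × 0.1838 = 5.037 V.
Branch current I = V_A/R3 = 5.037/3.21 = 1.569 mA.
(Equivalently: I_total = 4.309 mA, then current-divider fraction G_k/ΣG = 0.3642.)

I ≈ 1.57 mA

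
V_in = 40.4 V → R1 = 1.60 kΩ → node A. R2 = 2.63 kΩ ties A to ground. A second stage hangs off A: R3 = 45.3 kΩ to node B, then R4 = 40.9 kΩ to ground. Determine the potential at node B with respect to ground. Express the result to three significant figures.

V_B ≈ 11.8 V

The second stage (R3 + R4 = 86.20 kΩ) loads node A in parallel with R2.
Effective lower resistance at A: R2 ‖ 86.20 = 2.552 kΩ.
So V_A = 40.4 × 0.6147 = 24.83 V.
V_B = V_A × 0.4745 = 11.78 V.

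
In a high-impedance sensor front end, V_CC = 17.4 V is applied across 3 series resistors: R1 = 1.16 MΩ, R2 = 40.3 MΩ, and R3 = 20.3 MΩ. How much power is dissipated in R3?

ΣR = 61.76 MΩ → I = 17.4/61.76 = 0.2817 µA.
P = I²R = 0.07938 × 20.3 = 1.611 µW.

P ≈ 1.61 µW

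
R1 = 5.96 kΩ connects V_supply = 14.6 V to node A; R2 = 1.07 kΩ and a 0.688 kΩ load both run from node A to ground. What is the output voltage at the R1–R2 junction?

V_out ≈ 0.958 V

First combine the lower leg with the load: R2 ‖ R_L = 0.4187 kΩ.
Now apply the divider: V_out = 14.6 × 0.06565 = 0.9585 V.
(Unloaded it would be 2.22 V; the load pulls it down.)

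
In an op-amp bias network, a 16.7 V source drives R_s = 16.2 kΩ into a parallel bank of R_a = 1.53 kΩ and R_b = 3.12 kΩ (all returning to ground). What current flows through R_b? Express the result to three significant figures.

Combine the parallel branches: R_p = (1/1.53 + 1/3.12)⁻¹ = 1.027 kΩ.
V_A = 16.7 × 1.027/17.23 = 0.9952 V.
Branch current I = V_A/R_b = 0.9952/3.12 = 0.3190 mA.
(Check via current divider: I_total = 0.9694 mA; share G_k/ΣG = 0.3290 → same result.)

I ≈ 0.319 mA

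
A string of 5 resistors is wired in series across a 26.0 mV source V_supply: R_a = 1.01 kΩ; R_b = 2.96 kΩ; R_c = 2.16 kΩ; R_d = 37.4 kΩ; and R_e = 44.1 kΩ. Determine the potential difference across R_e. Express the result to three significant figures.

Total series resistance ΣR = 1.01 + 2.96 + 2.16 + 37.4 + 44.1 = 87.63 kΩ.
V = V_supply · R/ΣR = 26.0 × 0.5033 = 13.08 mV.

V ≈ 13.1 mV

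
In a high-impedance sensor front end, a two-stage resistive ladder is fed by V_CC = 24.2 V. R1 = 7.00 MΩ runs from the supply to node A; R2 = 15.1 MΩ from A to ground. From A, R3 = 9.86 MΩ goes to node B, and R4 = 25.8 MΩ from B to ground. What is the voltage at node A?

V_A ≈ 14.6 V

Node A sees R2 in parallel with the series input of stage 2, R3 + R4 = 35.66 MΩ.
Effective lower resistance at A: R2 ‖ 35.66 = 10.61 MΩ.
V_A = 24.2 × 10.61/(7.00 + 10.61) = 14.58 V.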